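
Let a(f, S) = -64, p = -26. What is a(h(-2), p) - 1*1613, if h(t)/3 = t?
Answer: -1677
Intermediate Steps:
h(t) = 3*t
a(h(-2), p) - 1*1613 = -64 - 1*1613 = -64 - 1613 = -1677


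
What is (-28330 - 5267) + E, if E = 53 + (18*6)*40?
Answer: -29224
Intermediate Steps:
E = 4373 (E = 53 + 108*40 = 53 + 4320 = 4373)
(-28330 - 5267) + E = (-28330 - 5267) + 4373 = -33597 + 4373 = -29224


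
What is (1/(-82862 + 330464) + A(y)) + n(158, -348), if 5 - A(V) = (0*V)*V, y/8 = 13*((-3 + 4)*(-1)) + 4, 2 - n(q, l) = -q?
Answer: 40854331/247602 ≈ 165.00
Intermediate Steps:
n(q, l) = 2 + q (n(q, l) = 2 - (-1)*q = 2 + q)
y = -72 (y = 8*(13*((-3 + 4)*(-1)) + 4) = 8*(13*(1*(-1)) + 4) = 8*(13*(-1) + 4) = 8*(-13 + 4) = 8*(-9) = -72)
A(V) = 5 (A(V) = 5 - 0*V*V = 5 - 0*V = 5 - 1*0 = 5 + 0 = 5)
(1/(-82862 + 330464) + A(y)) + n(158, -348) = (1/(-82862 + 330464) + 5) + (2 + 158) = (1/247602 + 5) + 160 = 1238011/247602 + 160 = 40854331/247602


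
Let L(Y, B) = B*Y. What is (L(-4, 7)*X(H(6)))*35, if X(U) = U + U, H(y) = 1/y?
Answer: -980/3 ≈ -326.67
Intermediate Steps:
X(U) = 2*U
(L(-4, 7)*X(H(6)))*35 = ((7*(-4))*(2/6))*35 = -56/6*35 = -28*1/3*35 = -28/3*35 = -980/3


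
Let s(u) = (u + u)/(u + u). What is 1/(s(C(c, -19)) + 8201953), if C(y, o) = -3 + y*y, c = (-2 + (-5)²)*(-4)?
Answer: 1/8201954 ≈ 1.2192e-7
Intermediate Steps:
c = -92 (c = (-2 + 25)*(-4) = 23*(-4) = -92)
C(y, o) = -3 + y²
s(u) = 1 (s(u) = (2*u)/((2*u)) = (2*u)*(1/(2*u)) = 1)
1/(s(C(c, -19)) + 8201953) = 1/(1 + 8201953) = 1/8201954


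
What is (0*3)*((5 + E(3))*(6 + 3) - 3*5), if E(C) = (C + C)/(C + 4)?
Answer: 0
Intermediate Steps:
E(C) = 2*C/(4 + C) (E(C) = (2*C)/(4 + C) = 2*C/(4 + C))
(0*3)*((5 + E(3))*(6 + 3) - 3*5) = (0*3)*((5 + 2*3/(4 + 3))*(6 + 3) - 3*5) = 0*((5 + 2*3/7)*9 - 15) = 0*((5 + 2*3*(⅐))*9 - 15) = 0*((5 + 6/7)*9 - 15) = 0*((41/7)*9 - 15) = 0*(369/7 - 15) = 0*(264/7) = 0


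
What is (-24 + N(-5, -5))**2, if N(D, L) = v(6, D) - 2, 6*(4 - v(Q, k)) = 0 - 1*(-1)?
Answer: 17689/36 ≈ 491.36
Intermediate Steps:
v(Q, k) = 23/6 (v(Q, k) = 4 - (0 - 1*(-1))/6 = 4 - (0 + 1)/6 = 4 - 1/6*1 = 4 - 1/6 = 23/6)
N(D, L) = 11/6 (N(D, L) = 23/6 - 2 = 11/6)
(-24 + N(-5, -5))**2 = (-24 + 11/6)**2 = (-133/6)**2 = 17689/36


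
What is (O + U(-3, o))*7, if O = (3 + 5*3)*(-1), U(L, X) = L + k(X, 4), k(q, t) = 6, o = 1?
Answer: -105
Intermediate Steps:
U(L, X) = 6 + L (U(L, X) = L + 6 = 6 + L)
O = -18 (O = (3 + 15)*(-1) = 18*(-1) = -18)
(O + U(-3, o))*7 = (-18 + (6 - 3))*7 = (-18 + 3)*7 = -15*7 = -105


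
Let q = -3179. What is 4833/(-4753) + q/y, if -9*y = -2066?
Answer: -145973061/9819698 ≈ -14.865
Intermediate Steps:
y = 2066/9 (y = -⅑*(-2066) = 2066/9 ≈ 229.56)
4833/(-4753) + q/y = 4833/(-4753) - 3179/2066/9 = 4833*(-1/4753) - 3179*9/2066 = -4833/4753 - 28611/2066 = -145973061/9819698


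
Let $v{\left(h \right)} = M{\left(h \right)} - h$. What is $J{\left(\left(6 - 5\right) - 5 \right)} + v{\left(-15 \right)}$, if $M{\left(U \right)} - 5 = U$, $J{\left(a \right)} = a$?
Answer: $1$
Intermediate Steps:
$M{\left(U \right)} = 5 + U$
$v{\left(h \right)} = 5$ ($v{\left(h \right)} = \left(5 + h\right) - h = 5$)
$J{\left(\left(6 - 5\right) - 5 \right)} + v{\left(-15 \right)} = \left(\left(6 - 5\right) - 5\right) + 5 = \left(1 - 5\right) + 5 = -4 + 5 = 1$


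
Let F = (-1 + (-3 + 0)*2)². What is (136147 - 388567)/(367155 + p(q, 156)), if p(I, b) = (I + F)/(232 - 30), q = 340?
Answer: -50988840/74165699 ≈ -0.68750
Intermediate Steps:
F = 49 (F = (-1 - 3*2)² = (-1 - 6)² = (-7)² = 49)
p(I, b) = 49/202 + I/202 (p(I, b) = (I + 49)/(232 - 30) = (49 + I)/202 = (49 + I)*(1/202) = 49/202 + I/202)
(136147 - 388567)/(367155 + p(q, 156)) = (136147 - 388567)/(367155 + (49/202 + (1/202)*340)) = -252420/(367155 + (49/202 + 170/101)) = -252420/(367155 + 389/202) = -252420/74165699/202 = -252420*202/74165699 = -50988840/74165699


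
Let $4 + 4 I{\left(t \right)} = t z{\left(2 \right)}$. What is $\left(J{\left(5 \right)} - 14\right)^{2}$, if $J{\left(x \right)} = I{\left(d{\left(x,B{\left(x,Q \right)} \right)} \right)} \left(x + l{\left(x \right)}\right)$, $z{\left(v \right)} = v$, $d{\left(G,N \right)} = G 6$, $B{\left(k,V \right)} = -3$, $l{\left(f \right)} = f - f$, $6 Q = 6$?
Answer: $3136$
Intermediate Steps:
$Q = 1$ ($Q = \frac{1}{6} \cdot 6 = 1$)
$l{\left(f \right)} = 0$
$d{\left(G,N \right)} = 6 G$
$I{\left(t \right)} = -1 + \frac{t}{2}$ ($I{\left(t \right)} = -1 + \frac{t 2}{4} = -1 + \frac{2 t}{4} = -1 + \frac{t}{2}$)
$J{\left(x \right)} = x \left(-1 + 3 x\right)$ ($J{\left(x \right)} = \left(-1 + \frac{6 x}{2}\right) \left(x + 0\right) = \left(-1 + 3 x\right) x = x \left(-1 + 3 x\right)$)
$\left(J{\left(5 \right)} - 14\right)^{2} = \left(5 \left(-1 + 3 \cdot 5\right) - 14\right)^{2} = \left(5 \left(-1 + 15\right) - 14\right)^{2} = \left(5 \cdot 14 - 14\right)^{2} = \left(70 - 14\right)^{2} = 56^{2} = 3136$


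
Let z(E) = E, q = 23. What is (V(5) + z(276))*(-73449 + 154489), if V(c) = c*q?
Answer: 31686640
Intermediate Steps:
V(c) = 23*c (V(c) = c*23 = 23*c)
(V(5) + z(276))*(-73449 + 154489) = (23*5 + 276)*(-73449 + 154489) = (115 + 276)*81040 = 391*81040 = 31686640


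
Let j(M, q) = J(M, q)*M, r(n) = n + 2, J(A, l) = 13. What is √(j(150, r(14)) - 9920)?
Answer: I*√7970 ≈ 89.275*I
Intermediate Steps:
r(n) = 2 + n
j(M, q) = 13*M
√(j(150, r(14)) - 9920) = √(13*150 - 9920) = √(1950 - 9920) = √(-7970) = I*√7970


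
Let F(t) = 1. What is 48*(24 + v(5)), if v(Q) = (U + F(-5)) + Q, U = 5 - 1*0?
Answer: 1680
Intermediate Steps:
U = 5 (U = 5 + 0 = 5)
v(Q) = 6 + Q (v(Q) = (5 + 1) + Q = 6 + Q)
48*(24 + v(5)) = 48*(24 + (6 + 5)) = 48*(24 + 11) = 48*35 = 1680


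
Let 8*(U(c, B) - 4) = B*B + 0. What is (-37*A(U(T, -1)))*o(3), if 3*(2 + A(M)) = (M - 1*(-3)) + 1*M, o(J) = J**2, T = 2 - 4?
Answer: -2331/4 ≈ -582.75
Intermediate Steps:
T = -2
U(c, B) = 4 + B**2/8 (U(c, B) = 4 + (B*B + 0)/8 = 4 + (B**2 + 0)/8 = 4 + B**2/8)
A(M) = -1 + 2*M/3 (A(M) = -2 + ((M - 1*(-3)) + 1*M)/3 = -2 + ((M + 3) + M)/3 = -2 + ((3 + M) + M)/3 = -2 + (3 + 2*M)/3 = -2 + (1 + 2*M/3) = -1 + 2*M/3)
(-37*A(U(T, -1)))*o(3) = -37*(-1 + 2*(4 + (1/8)*(-1)**2)/3)*3**2 = -37*(-1 + 2*(4 + (1/8)*1)/3)*9 = -37*(-1 + 2*(4 + 1/8)/3)*9 = -37*(-1 + (2/3)*(33/8))*9 = -37*(-1 + 11/4)*9 = -37*7/4*9 = -259/4*9 = -2331/4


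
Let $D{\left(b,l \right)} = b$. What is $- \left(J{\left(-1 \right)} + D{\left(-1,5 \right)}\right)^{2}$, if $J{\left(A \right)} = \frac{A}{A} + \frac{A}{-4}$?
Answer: $- \frac{1}{16} \approx -0.0625$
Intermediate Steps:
$J{\left(A \right)} = 1 - \frac{A}{4}$ ($J{\left(A \right)} = 1 + A \left(- \frac{1}{4}\right) = 1 - \frac{A}{4}$)
$- \left(J{\left(-1 \right)} + D{\left(-1,5 \right)}\right)^{2} = - \left(\left(1 - - \frac{1}{4}\right) - 1\right)^{2} = - \left(\left(1 + \frac{1}{4}\right) - 1\right)^{2} = - \left(\frac{5}{4} - 1\right)^{2} = - \frac{1}{16}$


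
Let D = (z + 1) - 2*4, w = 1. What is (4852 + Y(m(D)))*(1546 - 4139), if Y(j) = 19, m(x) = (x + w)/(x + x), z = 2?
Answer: -12630503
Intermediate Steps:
D = -5 (D = (2 + 1) - 2*4 = 3 - 8 = -5)
m(x) = (1 + x)/(2*x) (m(x) = (x + 1)/(x + x) = (1 + x)/((2*x)) = (1 + x)*(1/(2*x)) = (1 + x)/(2*x))
(4852 + Y(m(D)))*(1546 - 4139) = (4852 + 19)*(1546 - 4139) = 4871*(-2593) = -12630503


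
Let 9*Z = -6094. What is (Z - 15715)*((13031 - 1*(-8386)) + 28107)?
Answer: -2435408732/3 ≈ -8.1180e+8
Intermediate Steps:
Z = -6094/9 (Z = (⅑)*(-6094) = -6094/9 ≈ -677.11)
(Z - 15715)*((13031 - 1*(-8386)) + 28107) = (-6094/9 - 15715)*((13031 - 1*(-8386)) + 28107) = -147529*((13031 + 8386) + 28107)/9 = -147529*(21417 + 28107)/9 = -147529/9*49524 = -2435408732/3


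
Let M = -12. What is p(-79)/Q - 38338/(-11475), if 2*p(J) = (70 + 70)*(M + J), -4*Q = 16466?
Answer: 461828254/94473675 ≈ 4.8884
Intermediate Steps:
Q = -8233/2 (Q = -¼*16466 = -8233/2 ≈ -4116.5)
p(J) = -840 + 70*J (p(J) = ((70 + 70)*(-12 + J))/2 = (140*(-12 + J))/2 = (-1680 + 140*J)/2 = -840 + 70*J)
p(-79)/Q - 38338/(-11475) = (-840 + 70*(-79))/(-8233/2) - 38338/(-11475) = (-840 - 5530)*(-2/8233) - 38338*(-1/11475) = -6370*(-2/8233) + 38338/11475 = 12740/8233 + 38338/11475 = 461828254/94473675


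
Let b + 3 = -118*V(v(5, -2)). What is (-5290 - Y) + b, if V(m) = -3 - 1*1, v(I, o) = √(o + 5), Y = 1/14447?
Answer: -69648988/14447 ≈ -4821.0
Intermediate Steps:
Y = 1/14447 ≈ 6.9219e-5
v(I, o) = √(5 + o)
V(m) = -4 (V(m) = -3 - 1 = -4)
b = 469 (b = -3 - 118*(-4) = -3 + 472 = 469)
(-5290 - Y) + b = (-5290 - 1*1/14447) + 469 = (-5290 - 1/14447) + 469 = -76424631/14447 + 469 = -69648988/14447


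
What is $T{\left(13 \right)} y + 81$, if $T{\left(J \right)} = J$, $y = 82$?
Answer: $1147$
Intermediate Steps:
$T{\left(13 \right)} y + 81 = 13 \cdot 82 + 81 = 1066 + 81 = 1147$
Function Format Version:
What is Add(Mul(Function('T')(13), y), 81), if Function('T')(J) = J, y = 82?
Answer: 1147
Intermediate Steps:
Add(Mul(Function('T')(13), y), 81) = Add(Mul(13, 82), 81) = Add(1066, 81) = 1147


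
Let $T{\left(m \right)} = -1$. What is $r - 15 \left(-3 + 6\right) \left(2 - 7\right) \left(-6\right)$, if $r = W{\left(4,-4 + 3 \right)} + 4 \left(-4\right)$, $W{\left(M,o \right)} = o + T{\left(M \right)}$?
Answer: $24300$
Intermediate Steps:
$W{\left(M,o \right)} = -1 + o$ ($W{\left(M,o \right)} = o - 1 = -1 + o$)
$r = -18$ ($r = \left(-1 + \left(-4 + 3\right)\right) + 4 \left(-4\right) = \left(-1 - 1\right) - 16 = -2 - 16 = -18$)
$r - 15 \left(-3 + 6\right) \left(2 - 7\right) \left(-6\right) = - 18 - 15 \left(-3 + 6\right) \left(2 - 7\right) \left(-6\right) = - 18 - 15 \cdot 3 \left(-5\right) \left(-6\right) = - 18 \left(-15\right) \left(-15\right) \left(-6\right) = - 18 \cdot 225 \left(-6\right) = \left(-18\right) \left(-1350\right) = 24300$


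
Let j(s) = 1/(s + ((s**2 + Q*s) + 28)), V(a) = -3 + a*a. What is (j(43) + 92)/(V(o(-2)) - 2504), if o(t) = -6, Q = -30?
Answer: -57961/1556730 ≈ -0.037233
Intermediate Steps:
V(a) = -3 + a**2
j(s) = 1/(28 + s**2 - 29*s) (j(s) = 1/(s + ((s**2 - 30*s) + 28)) = 1/(s + (28 + s**2 - 30*s)) = 1/(28 + s**2 - 29*s))
(j(43) + 92)/(V(o(-2)) - 2504) = (1/(28 + 43**2 - 29*43) + 92)/((-3 + (-6)**2) - 2504) = (1/(28 + 1849 - 1247) + 92)/((-3 + 36) - 2504) = (1/630 + 92)/(33 - 2504) = (1/630 + 92)/(-2471) = (57961/630)*(-1/2471) = -57961/1556730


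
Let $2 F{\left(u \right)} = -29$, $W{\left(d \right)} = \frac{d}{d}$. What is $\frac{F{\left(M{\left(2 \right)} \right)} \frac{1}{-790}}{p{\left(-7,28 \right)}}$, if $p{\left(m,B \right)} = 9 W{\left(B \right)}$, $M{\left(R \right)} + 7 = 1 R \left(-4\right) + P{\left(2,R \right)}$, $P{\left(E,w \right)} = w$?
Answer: $\frac{29}{14220} \approx 0.0020394$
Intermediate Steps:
$M{\left(R \right)} = -7 - 3 R$ ($M{\left(R \right)} = -7 + \left(1 R \left(-4\right) + R\right) = -7 + \left(R \left(-4\right) + R\right) = -7 + \left(- 4 R + R\right) = -7 - 3 R$)
$W{\left(d \right)} = 1$
$p{\left(m,B \right)} = 9$ ($p{\left(m,B \right)} = 9 \cdot 1 = 9$)
$F{\left(u \right)} = - \frac{29}{2}$ ($F{\left(u \right)} = \frac{1}{2} \left(-29\right) = - \frac{29}{2}$)
$\frac{F{\left(M{\left(2 \right)} \right)} \frac{1}{-790}}{p{\left(-7,28 \right)}} = \frac{\left(- \frac{29}{2}\right) \frac{1}{-790}}{9} = \left(- \frac{29}{2}\right) \left(- \frac{1}{790}\right) \frac{1}{9} = \frac{29}{1580} \cdot \frac{1}{9} = \frac{29}{14220}$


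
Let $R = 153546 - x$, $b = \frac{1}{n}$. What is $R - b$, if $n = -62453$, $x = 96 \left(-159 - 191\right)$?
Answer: $\frac{11687829139}{62453} \approx 1.8715 \cdot 10^{5}$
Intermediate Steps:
$x = -33600$ ($x = 96 \left(-350\right) = -33600$)
$b = - \frac{1}{62453}$ ($b = \frac{1}{-62453} = - \frac{1}{62453} \approx -1.6012 \cdot 10^{-5}$)
$R = 187146$ ($R = 153546 - -33600 = 153546 + 33600 = 187146$)
$R - b = 187146 - - \frac{1}{62453} = 187146 + \frac{1}{62453} = \frac{11687829139}{62453}$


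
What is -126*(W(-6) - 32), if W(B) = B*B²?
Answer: 31248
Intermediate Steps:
W(B) = B³
-126*(W(-6) - 32) = -126*((-6)³ - 32) = -126*(-216 - 32) = -126*(-248) = 31248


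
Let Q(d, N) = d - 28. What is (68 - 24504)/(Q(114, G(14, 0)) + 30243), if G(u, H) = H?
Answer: -24436/30329 ≈ -0.80570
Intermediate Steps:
Q(d, N) = -28 + d
(68 - 24504)/(Q(114, G(14, 0)) + 30243) = (68 - 24504)/((-28 + 114) + 30243) = -24436/(86 + 30243) = -24436/30329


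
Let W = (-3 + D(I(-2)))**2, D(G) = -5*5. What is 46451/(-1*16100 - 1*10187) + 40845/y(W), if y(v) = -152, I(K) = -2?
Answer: -1080753067/3995624 ≈ -270.48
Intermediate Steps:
D(G) = -25
W = 784 (W = (-3 - 25)**2 = (-28)**2 = 784)
46451/(-1*16100 - 1*10187) + 40845/y(W) = 46451/(-1*16100 - 1*10187) + 40845/(-152) = 46451/(-16100 - 10187) + 40845*(-1/152) = 46451/(-26287) - 40845/152 = 46451*(-1/26287) - 40845/152 = -46451/26287 - 40845/152 = -1080753067/3995624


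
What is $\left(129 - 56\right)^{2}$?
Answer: $5329$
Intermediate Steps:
$\left(129 - 56\right)^{2} = 73^{2} = 5329$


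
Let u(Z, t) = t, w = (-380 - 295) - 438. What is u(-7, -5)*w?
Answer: 5565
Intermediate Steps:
w = -1113 (w = -675 - 438 = -1113)
u(-7, -5)*w = -5*(-1113) = 5565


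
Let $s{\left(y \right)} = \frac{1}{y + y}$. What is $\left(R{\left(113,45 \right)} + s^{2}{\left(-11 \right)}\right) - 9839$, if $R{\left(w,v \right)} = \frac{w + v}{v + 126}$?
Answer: $- \frac{814238353}{82764} \approx -9838.1$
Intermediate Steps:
$s{\left(y \right)} = \frac{1}{2 y}$
$R{\left(w,v \right)} = \frac{v + w}{126 + v}$
$\left(R{\left(113,45 \right)} + s^{2}{\left(-11 \right)}\right) - 9839 = \left(\frac{45 + 113}{126 + 45} + \left(\frac{1}{2 \left(-11\right)}\right)^{2}\right) - 9839 = \left(\frac{1}{171} \cdot 158 + \left(\frac{1}{2} \left(- \frac{1}{11}\right)\right)^{2}\right) - 9839 = \left(\frac{1}{171} \cdot 158 + \left(- \frac{1}{22}\right)^{2}\right) - 9839 = \left(\frac{158}{171} + \frac{1}{484}\right) - 9839 = \frac{76643}{82764} - 9839 = - \frac{814238353}{82764}$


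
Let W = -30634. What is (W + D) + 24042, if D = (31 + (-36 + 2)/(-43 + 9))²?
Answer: -5568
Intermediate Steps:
D = 1024 (D = (31 - 34/(-34))² = (31 - 34*(-1/34))² = (31 + 1)² = 32² = 1024)
(W + D) + 24042 = (-30634 + 1024) + 24042 = -29610 + 24042 = -5568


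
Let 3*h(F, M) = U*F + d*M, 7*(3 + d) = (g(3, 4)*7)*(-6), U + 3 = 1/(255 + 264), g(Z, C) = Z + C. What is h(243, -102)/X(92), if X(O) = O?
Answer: 111339/7958 ≈ 13.991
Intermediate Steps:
g(Z, C) = C + Z
U = -1556/519 (U = -3 + 1/(255 + 264) = -3 + 1/519 = -1556/519 ≈ -2.9981)
d = -45 (d = -3 + (((4 + 3)*7)*(-6))/7 = -3 + ((7*7)*(-6))/7 = -3 + (49*(-6))/7 = -3 + (⅐)*(-294) = -3 - 42 = -45)
h(F, M) = -15*M - 1556*F/1557 (h(F, M) = (-1556*F/519 - 45*M)/3 = (-45*M - 1556*F/519)/3 = -15*M - 1556*F/1557)
h(243, -102)/X(92) = (-15*(-102) - 1556/1557*243)/92 = (1530 - 42012/173)*(1/92) = (222678/173)*(1/92) = 111339/7958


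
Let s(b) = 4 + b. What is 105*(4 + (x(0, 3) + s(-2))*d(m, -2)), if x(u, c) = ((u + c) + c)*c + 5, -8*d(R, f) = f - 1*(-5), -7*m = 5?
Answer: -4515/8 ≈ -564.38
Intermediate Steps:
m = -5/7 (m = -⅐*5 = -5/7 ≈ -0.71429)
d(R, f) = -5/8 - f/8 (d(R, f) = -(f - 1*(-5))/8 = -(f + 5)/8 = -(5 + f)/8 = -5/8 - f/8)
x(u, c) = 5 + c*(u + 2*c) (x(u, c) = ((c + u) + c)*c + 5 = (u + 2*c)*c + 5 = c*(u + 2*c) + 5 = 5 + c*(u + 2*c))
105*(4 + (x(0, 3) + s(-2))*d(m, -2)) = 105*(4 + ((5 + 2*3² + 3*0) + (4 - 2))*(-5/8 - ⅛*(-2))) = 105*(4 + ((5 + 2*9 + 0) + 2)*(-5/8 + ¼)) = 105*(4 + ((5 + 18 + 0) + 2)*(-3/8)) = 105*(4 + (23 + 2)*(-3/8)) = 105*(4 + 25*(-3/8)) = 105*(4 - 75/8) = 105*(-43/8) = -4515/8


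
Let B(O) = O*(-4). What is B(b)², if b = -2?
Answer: 64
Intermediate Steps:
B(O) = -4*O
B(b)² = (-4*(-2))² = 8² = 64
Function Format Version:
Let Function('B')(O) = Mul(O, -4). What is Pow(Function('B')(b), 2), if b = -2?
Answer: 64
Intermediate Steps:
Function('B')(O) = Mul(-4, O)
Pow(Function('B')(b), 2) = Pow(Mul(-4, -2), 2) = Pow(8, 2) = 64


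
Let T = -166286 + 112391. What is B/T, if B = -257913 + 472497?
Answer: -71528/17965 ≈ -3.9815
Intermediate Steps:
B = 214584
T = -53895
B/T = 214584/(-53895) = 214584*(-1/53895) = -71528/17965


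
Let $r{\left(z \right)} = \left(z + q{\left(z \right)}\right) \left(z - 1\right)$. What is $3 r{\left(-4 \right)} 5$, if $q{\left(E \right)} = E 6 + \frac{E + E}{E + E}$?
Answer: $2025$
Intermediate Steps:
$q{\left(E \right)} = 1 + 6 E$ ($q{\left(E \right)} = 6 E + \frac{2 E}{2 E} = 6 E + 2 E \frac{1}{2 E} = 6 E + 1 = 1 + 6 E$)
$r{\left(z \right)} = \left(1 + 7 z\right) \left(-1 + z\right)$ ($r{\left(z \right)} = \left(z + \left(1 + 6 z\right)\right) \left(z - 1\right) = \left(1 + 7 z\right) \left(-1 + z\right)$)
$3 r{\left(-4 \right)} 5 = 3 \left(-1 - -24 + 7 \left(-4\right)^{2}\right) 5 = 3 \left(-1 + 24 + 7 \cdot 16\right) 5 = 3 \left(-1 + 24 + 112\right) 5 = 3 \cdot 135 \cdot 5 = 405 \cdot 5 = 2025$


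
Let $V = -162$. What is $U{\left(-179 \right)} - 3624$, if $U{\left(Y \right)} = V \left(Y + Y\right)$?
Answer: $54372$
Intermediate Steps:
$U{\left(Y \right)} = - 324 Y$ ($U{\left(Y \right)} = - 162 \left(Y + Y\right) = - 162 \cdot 2 Y = - 324 Y$)
$U{\left(-179 \right)} - 3624 = \left(-324\right) \left(-179\right) - 3624 = 57996 - 3624 = 54372$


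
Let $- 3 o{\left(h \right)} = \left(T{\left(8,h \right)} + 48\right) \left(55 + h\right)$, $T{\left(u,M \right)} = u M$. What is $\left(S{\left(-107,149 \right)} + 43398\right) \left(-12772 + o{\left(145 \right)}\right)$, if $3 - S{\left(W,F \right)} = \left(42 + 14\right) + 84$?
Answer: $- \frac{12109446076}{3} \approx -4.0365 \cdot 10^{9}$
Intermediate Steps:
$S{\left(W,F \right)} = -137$ ($S{\left(W,F \right)} = 3 - \left(\left(42 + 14\right) + 84\right) = 3 - \left(56 + 84\right) = 3 - 140 = -137$)
$T{\left(u,M \right)} = M u$
$o{\left(h \right)} = - \frac{\left(48 + 8 h\right) \left(55 + h\right)}{3}$ ($o{\left(h \right)} = - \frac{\left(h 8 + 48\right) \left(55 + h\right)}{3} = - \frac{\left(8 h + 48\right) \left(55 + h\right)}{3} = - \frac{\left(48 + 8 h\right) \left(55 + h\right)}{3}$)
$\left(S{\left(-107,149 \right)} + 43398\right) \left(-12772 + o{\left(145 \right)}\right) = \left(-137 + 43398\right) \left(-12772 - \left(\frac{73400}{3} + \frac{168200}{3}\right)\right) = 43261 \left(-12772 - \frac{241600}{3}\right) = 43261 \left(- \frac{279916}{3}\right) = - \frac{12109446076}{3}$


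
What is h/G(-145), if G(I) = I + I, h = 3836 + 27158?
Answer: -15497/145 ≈ -106.88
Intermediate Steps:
h = 30994
G(I) = 2*I
h/G(-145) = 30994/((2*(-145))) = 30994/(-290) = 30994*(-1/290) = -15497/145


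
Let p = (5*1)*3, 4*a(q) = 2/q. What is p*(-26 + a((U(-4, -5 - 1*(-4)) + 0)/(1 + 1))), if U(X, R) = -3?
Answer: -395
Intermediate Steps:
a(q) = 1/(2*q) (a(q) = (2/q)/4 = 1/(2*q))
p = 15 (p = 5*3 = 15)
p*(-26 + a((U(-4, -5 - 1*(-4)) + 0)/(1 + 1))) = 15*(-26 + 1/(2*(((-3 + 0)/(1 + 1))))) = 15*(-26 + 1/(2*((-3/2)))) = 15*(-26 + 1/(2*((-3*½)))) = 15*(-26 + 1/(2*(-3/2))) = 15*(-26 + (½)*(-⅔)) = 15*(-26 - ⅓) = 15*(-79/3) = -395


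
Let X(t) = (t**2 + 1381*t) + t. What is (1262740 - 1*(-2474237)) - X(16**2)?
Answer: 3317649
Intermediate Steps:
X(t) = t**2 + 1382*t
(1262740 - 1*(-2474237)) - X(16**2) = (1262740 - 1*(-2474237)) - 16**2*(1382 + 16**2) = (1262740 + 2474237) - 256*(1382 + 256) = 3736977 - 256*1638 = 3736977 - 1*419328 = 3736977 - 419328 = 3317649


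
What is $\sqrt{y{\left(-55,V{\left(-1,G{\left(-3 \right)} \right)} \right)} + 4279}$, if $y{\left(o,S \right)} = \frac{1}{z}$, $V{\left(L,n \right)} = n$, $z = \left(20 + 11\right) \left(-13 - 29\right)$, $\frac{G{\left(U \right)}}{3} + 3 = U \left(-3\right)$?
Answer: $\frac{\sqrt{7253776614}}{1302} \approx 65.414$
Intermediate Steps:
$G{\left(U \right)} = -9 - 9 U$ ($G{\left(U \right)} = -9 + 3 U \left(-3\right) = -9 + 3 \left(- 3 U\right) = -9 - 9 U$)
$z = -1302$ ($z = 31 \left(-42\right) = -1302$)
$y{\left(o,S \right)} = - \frac{1}{1302}$ ($y{\left(o,S \right)} = \frac{1}{-1302} = - \frac{1}{1302}$)
$\sqrt{y{\left(-55,V{\left(-1,G{\left(-3 \right)} \right)} \right)} + 4279} = \sqrt{- \frac{1}{1302} + 4279} = \sqrt{\frac{5571257}{1302}} = \frac{\sqrt{7253776614}}{1302}$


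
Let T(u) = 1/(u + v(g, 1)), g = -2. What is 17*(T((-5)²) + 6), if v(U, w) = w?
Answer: 2669/26 ≈ 102.65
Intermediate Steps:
T(u) = 1/(1 + u) (T(u) = 1/(u + 1) = 1/(1 + u))
17*(T((-5)²) + 6) = 17*(1/(1 + (-5)²) + 6) = 17*(1/(1 + 25) + 6) = 17*(1/26 + 6) = 17*(157/26) = 2669/26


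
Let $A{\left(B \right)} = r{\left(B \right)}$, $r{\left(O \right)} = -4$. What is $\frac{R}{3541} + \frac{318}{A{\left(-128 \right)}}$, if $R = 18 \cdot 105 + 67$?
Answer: $- \frac{559105}{7082} \approx -78.947$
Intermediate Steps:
$A{\left(B \right)} = -4$
$R = 1957$ ($R = 1890 + 67 = 1957$)
$\frac{R}{3541} + \frac{318}{A{\left(-128 \right)}} = \frac{1957}{3541} + \frac{318}{-4} = 1957 \cdot \frac{1}{3541} + 318 \left(- \frac{1}{4}\right) = \frac{1957}{3541} - \frac{159}{2} = - \frac{559105}{7082}$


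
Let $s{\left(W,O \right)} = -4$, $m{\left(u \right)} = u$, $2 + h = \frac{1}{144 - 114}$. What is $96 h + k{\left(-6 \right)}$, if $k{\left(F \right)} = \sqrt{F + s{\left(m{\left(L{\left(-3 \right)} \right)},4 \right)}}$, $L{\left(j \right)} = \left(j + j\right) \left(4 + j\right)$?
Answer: $- \frac{944}{5} + i \sqrt{10} \approx -188.8 + 3.1623 i$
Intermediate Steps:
$h = - \frac{59}{30}$ ($h = -2 + \frac{1}{144 - 114} = -2 + \frac{1}{30} = - \frac{59}{30} \approx -1.9667$)
$L{\left(j \right)} = 2 j \left(4 + j\right)$
$k{\left(F \right)} = \sqrt{-4 + F}$ ($k{\left(F \right)} = \sqrt{F - 4} = \sqrt{-4 + F}$)
$96 h + k{\left(-6 \right)} = 96 \left(- \frac{59}{30}\right) + \sqrt{-4 - 6} = - \frac{944}{5} + \sqrt{-10} = - \frac{944}{5} + i \sqrt{10}$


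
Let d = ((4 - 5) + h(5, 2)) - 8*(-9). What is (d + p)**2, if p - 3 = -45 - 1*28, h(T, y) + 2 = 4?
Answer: 9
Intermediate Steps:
h(T, y) = 2 (h(T, y) = -2 + 4 = 2)
p = -70 (p = 3 + (-45 - 1*28) = 3 + (-45 - 28) = 3 - 73 = -70)
d = 73 (d = ((4 - 5) + 2) - 8*(-9) = (-1 + 2) + 72 = 1 + 72 = 73)
(d + p)**2 = (73 - 70)**2 = 3**2 = 9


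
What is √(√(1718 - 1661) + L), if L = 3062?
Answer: √(3062 + √57) ≈ 55.404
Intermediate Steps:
√(√(1718 - 1661) + L) = √(√(1718 - 1661) + 3062) = √(√57 + 3062) = √(3062 + √57)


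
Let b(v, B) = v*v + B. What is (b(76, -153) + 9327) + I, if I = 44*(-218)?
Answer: 5358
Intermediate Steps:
b(v, B) = B + v² (b(v, B) = v² + B = B + v²)
I = -9592
(b(76, -153) + 9327) + I = ((-153 + 76²) + 9327) - 9592 = ((-153 + 5776) + 9327) - 9592 = (5623 + 9327) - 9592 = 14950 - 9592 = 5358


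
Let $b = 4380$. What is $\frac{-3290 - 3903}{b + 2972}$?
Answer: $- \frac{7193}{7352} \approx -0.97837$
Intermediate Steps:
$\frac{-3290 - 3903}{b + 2972} = \frac{-3290 - 3903}{4380 + 2972} = - \frac{7193}{7352}$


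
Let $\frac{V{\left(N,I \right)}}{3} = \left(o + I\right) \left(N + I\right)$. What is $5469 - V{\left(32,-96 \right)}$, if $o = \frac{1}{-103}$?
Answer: $- \frac{1335381}{103} \approx -12965.0$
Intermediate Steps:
$o = - \frac{1}{103} \approx -0.0097087$
$V{\left(N,I \right)} = 3 \left(- \frac{1}{103} + I\right) \left(I + N\right)$ ($V{\left(N,I \right)} = 3 \left(- \frac{1}{103} + I\right) \left(N + I\right) = 3 \left(- \frac{1}{103} + I\right) \left(I + N\right)$)
$5469 - V{\left(32,-96 \right)} = 5469 - \left(3 \left(-96\right)^{2} - - \frac{288}{103} - \frac{96}{103} + 3 \left(-96\right) 32\right) = 5469 - \left(3 \cdot 9216 + \frac{288}{103} - \frac{96}{103} - 9216\right) = 5469 - \left(27648 + \frac{288}{103} - \frac{96}{103} - 9216\right) = 5469 - \frac{1898688}{103} = - \frac{1335381}{103}$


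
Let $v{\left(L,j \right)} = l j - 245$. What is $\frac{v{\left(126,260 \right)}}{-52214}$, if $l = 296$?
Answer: $- \frac{76715}{52214} \approx -1.4692$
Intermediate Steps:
$v{\left(L,j \right)} = -245 + 296 j$ ($v{\left(L,j \right)} = 296 j - 245 = -245 + 296 j$)
$\frac{v{\left(126,260 \right)}}{-52214} = \frac{-245 + 296 \cdot 260}{-52214} = \left(-245 + 76960\right) \left(- \frac{1}{52214}\right) = 76715 \left(- \frac{1}{52214}\right) = - \frac{76715}{52214}$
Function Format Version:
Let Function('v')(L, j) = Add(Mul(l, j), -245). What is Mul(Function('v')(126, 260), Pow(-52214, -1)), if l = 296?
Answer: Rational(-76715, 52214) ≈ -1.4692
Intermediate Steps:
Function('v')(L, j) = Add(-245, Mul(296, j)) (Function('v')(L, j) = Add(Mul(296, j), -245) = Add(-245, Mul(296, j)))
Mul(Function('v')(126, 260), Pow(-52214, -1)) = Mul(Add(-245, Mul(296, 260)), Pow(-52214, -1)) = Mul(Add(-245, 76960), Rational(-1, 52214)) = Mul(76715, Rational(-1, 52214)) = Rational(-76715, 52214)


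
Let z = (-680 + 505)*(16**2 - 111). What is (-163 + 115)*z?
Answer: 1218000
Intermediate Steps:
z = -25375 (z = -175*(256 - 111) = -175*145 = -25375)
(-163 + 115)*z = (-163 + 115)*(-25375) = -48*(-25375) = 1218000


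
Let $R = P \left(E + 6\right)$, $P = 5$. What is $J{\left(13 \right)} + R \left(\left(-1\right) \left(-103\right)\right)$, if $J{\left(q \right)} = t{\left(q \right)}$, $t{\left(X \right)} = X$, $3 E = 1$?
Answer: $\frac{9824}{3} \approx 3274.7$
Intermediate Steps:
$E = \frac{1}{3}$ ($E = \frac{1}{3} \cdot 1 = \frac{1}{3} \approx 0.33333$)
$J{\left(q \right)} = q$
$R = \frac{95}{3}$ ($R = 5 \left(\frac{1}{3} + 6\right) = 5 \cdot \frac{19}{3} = \frac{95}{3} \approx 31.667$)
$J{\left(13 \right)} + R \left(\left(-1\right) \left(-103\right)\right) = 13 + \frac{95 \left(\left(-1\right) \left(-103\right)\right)}{3} = 13 + \frac{95}{3} \cdot 103 = 13 + \frac{9785}{3} = \frac{9824}{3}$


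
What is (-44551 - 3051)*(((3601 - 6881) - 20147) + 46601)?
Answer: -1103128748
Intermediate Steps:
(-44551 - 3051)*(((3601 - 6881) - 20147) + 46601) = -47602*((-3280 - 20147) + 46601) = -47602*(-23427 + 46601) = -47602*23174 = -1103128748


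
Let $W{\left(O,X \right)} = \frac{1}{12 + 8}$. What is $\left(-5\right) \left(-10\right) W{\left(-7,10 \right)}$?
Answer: $\frac{5}{2} \approx 2.5$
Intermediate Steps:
$W{\left(O,X \right)} = \frac{1}{20}$
$\left(-5\right) \left(-10\right) W{\left(-7,10 \right)} = \left(-5\right) \left(-10\right) \frac{1}{20} = 50 \cdot \frac{1}{20} = \frac{5}{2}$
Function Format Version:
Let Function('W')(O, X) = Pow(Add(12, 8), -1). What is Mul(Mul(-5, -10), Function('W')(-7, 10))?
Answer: Rational(5, 2) ≈ 2.5000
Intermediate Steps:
Function('W')(O, X) = Rational(1, 20) (Function('W')(O, X) = Pow(20, -1) = Rational(1, 20))
Mul(Mul(-5, -10), Function('W')(-7, 10)) = Mul(Mul(-5, -10), Rational(1, 20)) = Mul(50, Rational(1, 20)) = Rational(5, 2)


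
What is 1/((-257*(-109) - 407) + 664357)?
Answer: 1/691963 ≈ 1.4452e-6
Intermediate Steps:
1/((-257*(-109) - 407) + 664357) = 1/((28013 - 407) + 664357) = 1/(27606 + 664357) = 1/691963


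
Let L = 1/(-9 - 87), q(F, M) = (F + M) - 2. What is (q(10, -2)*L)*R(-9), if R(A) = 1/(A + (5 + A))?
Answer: 1/208 ≈ 0.0048077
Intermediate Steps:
q(F, M) = -2 + F + M
R(A) = 1/(5 + 2*A)
L = -1/96 (L = 1/(-96) = -1/96 ≈ -0.010417)
(q(10, -2)*L)*R(-9) = ((-2 + 10 - 2)*(-1/96))/(5 + 2*(-9)) = (6*(-1/96))/(5 - 18) = -1/16/(-13) = -1/16*(-1/13) = 1/208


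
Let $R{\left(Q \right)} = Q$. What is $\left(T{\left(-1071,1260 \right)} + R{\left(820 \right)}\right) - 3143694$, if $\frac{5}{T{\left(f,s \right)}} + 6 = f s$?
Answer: $- \frac{4241201605289}{1349466} \approx -3.1429 \cdot 10^{6}$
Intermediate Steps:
$T{\left(f,s \right)} = \frac{5}{-6 + f s}$
$\left(T{\left(-1071,1260 \right)} + R{\left(820 \right)}\right) - 3143694 = \left(\frac{5}{-6 - 1349460} + 820\right) - 3143694 = \left(\frac{5}{-1349466} + 820\right) - 3143694 = \left(5 \left(- \frac{1}{1349466}\right) + 820\right) - 3143694 = \left(- \frac{5}{1349466} + 820\right) - 3143694 = \frac{1106562115}{1349466} - 3143694 = - \frac{4241201605289}{1349466}$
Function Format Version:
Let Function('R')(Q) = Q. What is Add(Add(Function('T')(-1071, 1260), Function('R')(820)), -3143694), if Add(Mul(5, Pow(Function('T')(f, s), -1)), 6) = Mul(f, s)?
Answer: Rational(-4241201605289, 1349466) ≈ -3.1429e+6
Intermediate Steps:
Function('T')(f, s) = Mul(5, Pow(Add(-6, Mul(f, s)), -1))
Add(Add(Function('T')(-1071, 1260), Function('R')(820)), -3143694) = Add(Add(Mul(5, Pow(Add(-6, Mul(-1071, 1260)), -1)), 820), -3143694) = Add(Add(Mul(5, Pow(Add(-6, -1349460), -1)), 820), -3143694) = Add(Add(Mul(5, Pow(-1349466, -1)), 820), -3143694) = Add(Add(Mul(5, Rational(-1, 1349466)), 820), -3143694) = Add(Add(Rational(-5, 1349466), 820), -3143694) = Add(Rational(1106562115, 1349466), -3143694) = Rational(-4241201605289, 1349466)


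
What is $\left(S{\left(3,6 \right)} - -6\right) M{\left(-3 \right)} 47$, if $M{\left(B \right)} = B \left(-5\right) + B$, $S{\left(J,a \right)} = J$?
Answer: $5076$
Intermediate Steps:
$M{\left(B \right)} = - 4 B$ ($M{\left(B \right)} = - 5 B + B = - 4 B$)
$\left(S{\left(3,6 \right)} - -6\right) M{\left(-3 \right)} 47 = \left(3 - -6\right) \left(\left(-4\right) \left(-3\right)\right) 47 = \left(3 + 6\right) 12 \cdot 47 = 9 \cdot 12 \cdot 47 = 108 \cdot 47 = 5076$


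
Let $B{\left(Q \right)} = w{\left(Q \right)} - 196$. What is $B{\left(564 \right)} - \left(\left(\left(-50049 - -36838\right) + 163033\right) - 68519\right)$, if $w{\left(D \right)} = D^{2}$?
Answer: $236597$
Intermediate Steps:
$B{\left(Q \right)} = -196 + Q^{2}$ ($B{\left(Q \right)} = Q^{2} - 196 = -196 + Q^{2}$)
$B{\left(564 \right)} - \left(\left(\left(-50049 - -36838\right) + 163033\right) - 68519\right) = \left(-196 + 564^{2}\right) - \left(\left(\left(-50049 - -36838\right) + 163033\right) - 68519\right) = \left(-196 + 318096\right) - \left(\left(\left(-50049 + 36838\right) + 163033\right) - 68519\right) = 317900 - \left(\left(-13211 + 163033\right) - 68519\right) = 317900 - \left(149822 - 68519\right) = 317900 - 81303 = 236597$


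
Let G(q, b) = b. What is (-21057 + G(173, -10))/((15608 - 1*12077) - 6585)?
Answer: 21067/3054 ≈ 6.8982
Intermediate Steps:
(-21057 + G(173, -10))/((15608 - 1*12077) - 6585) = (-21057 - 10)/((15608 - 1*12077) - 6585) = -21067/((15608 - 12077) - 6585) = -21067/(3531 - 6585) = -21067/(-3054) = -21067*(-1/3054) = 21067/3054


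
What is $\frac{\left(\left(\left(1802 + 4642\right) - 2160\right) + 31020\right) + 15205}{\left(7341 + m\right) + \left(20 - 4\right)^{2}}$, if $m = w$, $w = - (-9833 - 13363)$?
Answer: $\frac{953}{581} \approx 1.6403$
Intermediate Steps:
$w = 23196$ ($w = \left(-1\right) \left(-23196\right) = 23196$)
$m = 23196$
$\frac{\left(\left(\left(1802 + 4642\right) - 2160\right) + 31020\right) + 15205}{\left(7341 + m\right) + \left(20 - 4\right)^{2}} = \frac{\left(\left(\left(1802 + 4642\right) - 2160\right) + 31020\right) + 15205}{\left(7341 + 23196\right) + \left(20 - 4\right)^{2}} = \frac{\left(\left(6444 - 2160\right) + 31020\right) + 15205}{30537 + 16^{2}} = \frac{\left(4284 + 31020\right) + 15205}{30537 + 256} = \frac{35304 + 15205}{30793} = 50509 \cdot \frac{1}{30793} = \frac{953}{581}$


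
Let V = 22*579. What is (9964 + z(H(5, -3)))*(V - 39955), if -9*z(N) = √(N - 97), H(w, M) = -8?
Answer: -271190188 + 27217*I*√105/9 ≈ -2.7119e+8 + 30988.0*I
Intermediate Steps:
z(N) = -√(-97 + N)/9 (z(N) = -√(N - 97)/9 = -√(-97 + N)/9)
V = 12738
(9964 + z(H(5, -3)))*(V - 39955) = (9964 - √(-97 - 8)/9)*(12738 - 39955) = (9964 - I*√105/9)*(-27217) = -271190188 + 27217*I*√105/9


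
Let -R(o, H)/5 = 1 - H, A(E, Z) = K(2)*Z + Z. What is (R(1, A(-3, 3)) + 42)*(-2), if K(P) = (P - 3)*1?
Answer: -74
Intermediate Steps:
K(P) = -3 + P (K(P) = (-3 + P)*1 = -3 + P)
A(E, Z) = 0 (A(E, Z) = (-3 + 2)*Z + Z = -Z + Z = 0)
R(o, H) = -5 + 5*H (R(o, H) = -5*(1 - H) = -5 + 5*H)
(R(1, A(-3, 3)) + 42)*(-2) = ((-5 + 5*0) + 42)*(-2) = ((-5 + 0) + 42)*(-2) = (-5 + 42)*(-2) = 37*(-2) = -74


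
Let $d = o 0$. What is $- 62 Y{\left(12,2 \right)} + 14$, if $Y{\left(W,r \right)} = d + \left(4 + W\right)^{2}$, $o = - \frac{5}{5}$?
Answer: $-15858$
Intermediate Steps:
$o = -1$ ($o = \left(-5\right) \frac{1}{5} = -1$)
$d = 0$ ($d = \left(-1\right) 0 = 0$)
$Y{\left(W,r \right)} = \left(4 + W\right)^{2}$ ($Y{\left(W,r \right)} = 0 + \left(4 + W\right)^{2} = \left(4 + W\right)^{2}$)
$- 62 Y{\left(12,2 \right)} + 14 = - 62 \left(4 + 12\right)^{2} + 14 = - 62 \cdot 16^{2} + 14 = \left(-62\right) 256 + 14 = -15872 + 14 = -15858$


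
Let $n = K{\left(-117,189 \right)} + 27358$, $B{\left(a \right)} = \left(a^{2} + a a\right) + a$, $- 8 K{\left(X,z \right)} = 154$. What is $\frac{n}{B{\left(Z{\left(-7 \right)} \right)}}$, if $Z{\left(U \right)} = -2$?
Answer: $\frac{109355}{24} \approx 4556.5$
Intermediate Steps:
$K{\left(X,z \right)} = - \frac{77}{4}$ ($K{\left(X,z \right)} = \left(- \frac{1}{8}\right) 154 = - \frac{77}{4}$)
$B{\left(a \right)} = a + 2 a^{2}$ ($B{\left(a \right)} = \left(a^{2} + a^{2}\right) + a = 2 a^{2} + a = a + 2 a^{2}$)
$n = \frac{109355}{4}$ ($n = - \frac{77}{4} + 27358 = \frac{109355}{4} \approx 27339.0$)
$\frac{n}{B{\left(Z{\left(-7 \right)} \right)}} = \frac{109355}{4 \left(- 2 \left(1 + 2 \left(-2\right)\right)\right)} = \frac{109355}{4 \left(- 2 \left(1 - 4\right)\right)} = \frac{109355}{4 \left(\left(-2\right) \left(-3\right)\right)} = \frac{109355}{4 \cdot 6} = \frac{109355}{4} \cdot \frac{1}{6} = \frac{109355}{24}$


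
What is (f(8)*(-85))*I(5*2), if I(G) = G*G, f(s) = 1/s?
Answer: -2125/2 ≈ -1062.5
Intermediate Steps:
I(G) = G²
(f(8)*(-85))*I(5*2) = (-85/8)*(5*2)² = ((⅛)*(-85))*10² = -85/8*100 = -2125/2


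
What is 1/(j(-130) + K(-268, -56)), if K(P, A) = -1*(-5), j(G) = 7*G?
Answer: -1/905 ≈ -0.0011050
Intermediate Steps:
K(P, A) = 5
1/(j(-130) + K(-268, -56)) = 1/(7*(-130) + 5) = 1/(-910 + 5) = 1/(-905) = -1/905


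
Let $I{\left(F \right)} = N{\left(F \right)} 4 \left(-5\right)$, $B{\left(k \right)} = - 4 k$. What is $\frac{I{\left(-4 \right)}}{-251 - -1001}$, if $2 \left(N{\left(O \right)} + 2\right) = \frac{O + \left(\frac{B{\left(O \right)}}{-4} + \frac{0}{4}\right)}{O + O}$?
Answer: $\frac{1}{25} \approx 0.04$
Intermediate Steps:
$N{\left(O \right)} = - \frac{3}{2}$ ($N{\left(O \right)} = -2 + \frac{\left(O + \left(\frac{\left(-4\right) O}{-4} + \frac{0}{4}\right)\right) \frac{1}{O + O}}{2} = -2 + \frac{\left(O + \left(- 4 O \left(- \frac{1}{4}\right) + 0 \cdot \frac{1}{4}\right)\right) \frac{1}{2 O}}{2} = -2 + \frac{\left(O + \left(O + 0\right)\right) \frac{1}{2 O}}{2} = -2 + \frac{\left(O + O\right) \frac{1}{2 O}}{2} = -2 + \frac{2 O \frac{1}{2 O}}{2} = -2 + \frac{1}{2} \cdot 1 = -2 + \frac{1}{2} = - \frac{3}{2}$)
$I{\left(F \right)} = 30$ ($I{\left(F \right)} = \left(- \frac{3}{2}\right) 4 \left(-5\right) = \left(-6\right) \left(-5\right) = 30$)
$\frac{I{\left(-4 \right)}}{-251 - -1001} = \frac{30}{-251 - -1001} = \frac{30}{-251 + 1001} = \frac{30}{750} = 30 \cdot \frac{1}{750} = \frac{1}{25}$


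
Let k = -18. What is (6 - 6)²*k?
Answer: 0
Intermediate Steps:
(6 - 6)²*k = (6 - 6)²*(-18) = 0²*(-18) = 0*(-18) = 0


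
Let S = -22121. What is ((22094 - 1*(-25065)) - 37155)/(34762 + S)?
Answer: 10004/12641 ≈ 0.79139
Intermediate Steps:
((22094 - 1*(-25065)) - 37155)/(34762 + S) = ((22094 - 1*(-25065)) - 37155)/(34762 - 22121) = ((22094 + 25065) - 37155)/12641 = (47159 - 37155)*(1/12641) = 10004*(1/12641) = 10004/12641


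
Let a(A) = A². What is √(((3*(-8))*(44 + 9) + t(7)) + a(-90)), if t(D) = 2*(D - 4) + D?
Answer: √6841 ≈ 82.710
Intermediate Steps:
t(D) = -8 + 3*D (t(D) = 2*(-4 + D) + D = (-8 + 2*D) + D = -8 + 3*D)
√(((3*(-8))*(44 + 9) + t(7)) + a(-90)) = √(((3*(-8))*(44 + 9) + (-8 + 3*7)) + (-90)²) = √((-24*53 + (-8 + 21)) + 8100) = √((-1272 + 13) + 8100) = √(-1259 + 8100) = √6841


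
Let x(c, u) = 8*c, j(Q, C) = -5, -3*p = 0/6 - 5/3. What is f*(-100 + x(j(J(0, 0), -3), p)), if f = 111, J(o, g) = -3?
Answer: -15540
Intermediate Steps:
p = 5/9 (p = -(0/6 - 5/3)/3 = -(0*(1/6) - 5*1/3)/3 = -(0 - 5/3)/3 = -1/3*(-5/3) = 5/9 ≈ 0.55556)
f*(-100 + x(j(J(0, 0), -3), p)) = 111*(-100 + 8*(-5)) = 111*(-100 - 40) = 111*(-140) = -15540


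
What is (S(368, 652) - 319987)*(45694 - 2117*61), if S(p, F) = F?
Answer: 26646270405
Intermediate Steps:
(S(368, 652) - 319987)*(45694 - 2117*61) = (652 - 319987)*(45694 - 2117*61) = -319335*(45694 - 129137) = -319335*(-83443) = 26646270405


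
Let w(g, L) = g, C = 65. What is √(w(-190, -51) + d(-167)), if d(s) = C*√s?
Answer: √(-190 + 65*I*√167) ≈ 18.319 + 22.926*I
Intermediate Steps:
d(s) = 65*√s
√(w(-190, -51) + d(-167)) = √(-190 + 65*√(-167)) = √(-190 + 65*(I*√167)) = √(-190 + 65*I*√167)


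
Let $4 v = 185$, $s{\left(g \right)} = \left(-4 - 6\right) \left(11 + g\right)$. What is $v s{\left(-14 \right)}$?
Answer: $\frac{2775}{2} \approx 1387.5$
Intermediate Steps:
$s{\left(g \right)} = -110 - 10 g$ ($s{\left(g \right)} = - 10 \left(11 + g\right) = -110 - 10 g$)
$v = \frac{185}{4}$ ($v = \frac{1}{4} \cdot 185 = \frac{185}{4} \approx 46.25$)
$v s{\left(-14 \right)} = \frac{185 \left(-110 - -140\right)}{4} = \frac{185 \left(-110 + 140\right)}{4} = \frac{185}{4} \cdot 30 = \frac{2775}{2}$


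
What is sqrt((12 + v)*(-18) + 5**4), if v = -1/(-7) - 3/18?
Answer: sqrt(20062)/7 ≈ 20.234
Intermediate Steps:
v = -1/42 (v = -1*(-1/7) - 3*1/18 = 1/7 - 1/6 = -1/42 ≈ -0.023810)
sqrt((12 + v)*(-18) + 5**4) = sqrt((12 - 1/42)*(-18) + 5**4) = sqrt((503/42)*(-18) + 625) = sqrt(-1509/7 + 625) = sqrt(2866/7) = sqrt(20062)/7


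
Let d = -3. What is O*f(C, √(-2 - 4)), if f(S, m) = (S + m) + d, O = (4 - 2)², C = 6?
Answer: 12 + 4*I*√6 ≈ 12.0 + 9.798*I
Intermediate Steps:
O = 4 (O = 2² = 4)
f(S, m) = -3 + S + m (f(S, m) = (S + m) - 3 = -3 + S + m)
O*f(C, √(-2 - 4)) = 4*(-3 + 6 + √(-2 - 4)) = 4*(-3 + 6 + √(-6)) = 4*(-3 + 6 + I*√6) = 4*(3 + I*√6) = 12 + 4*I*√6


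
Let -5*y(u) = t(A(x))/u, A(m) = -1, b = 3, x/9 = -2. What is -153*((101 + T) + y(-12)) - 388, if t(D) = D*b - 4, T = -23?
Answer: -246083/20 ≈ -12304.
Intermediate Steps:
x = -18 (x = 9*(-2) = -18)
t(D) = -4 + 3*D (t(D) = D*3 - 4 = 3*D - 4 = -4 + 3*D)
y(u) = 7/(5*u) (y(u) = -(-4 + 3*(-1))/(5*u) = -(-4 - 3)/(5*u) = -(-7)/(5*u) = 7/(5*u))
-153*((101 + T) + y(-12)) - 388 = -153*((101 - 23) + (7/5)/(-12)) - 388 = -153*(78 + (7/5)*(-1/12)) - 388 = -153*(78 - 7/60) - 388 = -153*4673/60 - 388 = -238323/20 - 388 = -246083/20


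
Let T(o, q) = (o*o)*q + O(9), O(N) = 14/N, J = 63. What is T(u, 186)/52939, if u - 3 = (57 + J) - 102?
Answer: 738248/476451 ≈ 1.5495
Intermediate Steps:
u = 21 (u = 3 + ((57 + 63) - 102) = 3 + (120 - 102) = 3 + 18 = 21)
T(o, q) = 14/9 + q*o² (T(o, q) = (o*o)*q + 14/9 = o²*q + 14*(⅑) = q*o² + 14/9 = 14/9 + q*o²)
T(u, 186)/52939 = (14/9 + 186*21²)/52939 = (14/9 + 186*441)*(1/52939) = (14/9 + 82026)*(1/52939) = (738248/9)*(1/52939) = 738248/476451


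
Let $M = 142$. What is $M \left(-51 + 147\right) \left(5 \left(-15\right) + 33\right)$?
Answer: $-572544$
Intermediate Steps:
$M \left(-51 + 147\right) \left(5 \left(-15\right) + 33\right) = 142 \left(-51 + 147\right) \left(5 \left(-15\right) + 33\right) = 142 \cdot 96 \left(-75 + 33\right) = 142 \cdot 96 \left(-42\right) = 142 \left(-4032\right) = -572544$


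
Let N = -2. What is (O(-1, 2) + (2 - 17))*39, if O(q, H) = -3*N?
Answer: -351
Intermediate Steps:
O(q, H) = 6 (O(q, H) = -3*(-2) = 6)
(O(-1, 2) + (2 - 17))*39 = (6 + (2 - 17))*39 = (6 - 15)*39 = -9*39 = -351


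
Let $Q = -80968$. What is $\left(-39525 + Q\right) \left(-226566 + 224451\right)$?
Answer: $254842695$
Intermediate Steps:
$\left(-39525 + Q\right) \left(-226566 + 224451\right) = \left(-39525 - 80968\right) \left(-226566 + 224451\right) = \left(-120493\right) \left(-2115\right) = 254842695$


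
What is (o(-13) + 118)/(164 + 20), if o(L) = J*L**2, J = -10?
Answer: -393/46 ≈ -8.5435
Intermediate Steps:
o(L) = -10*L**2
(o(-13) + 118)/(164 + 20) = (-10*(-13)**2 + 118)/(164 + 20) = (-10*169 + 118)/184 = (-1690 + 118)*(1/184) = -1572*1/184 = -393/46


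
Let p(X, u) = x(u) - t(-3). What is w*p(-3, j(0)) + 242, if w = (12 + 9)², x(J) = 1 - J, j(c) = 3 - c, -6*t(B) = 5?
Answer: -545/2 ≈ -272.50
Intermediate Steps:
t(B) = -⅚ (t(B) = -⅙*5 = -⅚)
w = 441 (w = 21² = 441)
p(X, u) = 11/6 - u (p(X, u) = (1 - u) - 1*(-⅚) = (1 - u) + ⅚ = 11/6 - u)
w*p(-3, j(0)) + 242 = 441*(11/6 - (3 - 1*0)) + 242 = 441*(11/6 - (3 + 0)) + 242 = 441*(11/6 - 1*3) + 242 = 441*(11/6 - 3) + 242 = 441*(-7/6) + 242 = -1029/2 + 242 = -545/2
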